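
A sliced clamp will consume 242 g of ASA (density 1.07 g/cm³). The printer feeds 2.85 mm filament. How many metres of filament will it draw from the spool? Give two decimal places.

Volume = 242 g / 1.07 g·cm⁻³ = 226.1682 cm³ = 226168.2 mm³.
A = π r² = π × 1.425² = 6.3794 mm².
L = V/A = 226168.2/6.3794 = 35452.9 mm → 35.45 m.

35.45 m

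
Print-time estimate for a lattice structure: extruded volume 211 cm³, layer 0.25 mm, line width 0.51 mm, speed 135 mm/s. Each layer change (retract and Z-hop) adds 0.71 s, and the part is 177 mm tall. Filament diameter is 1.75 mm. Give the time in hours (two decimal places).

Bead cross-section = 0.25 × 0.51, so 0.1275 mm².
Total extruded path = 211000/0.1275 = 1654902 mm.
Extrusion time: 1654902 / 135 → 12258.5 s.
Number of layers: 177 / 0.25 → 708 (rounded up).
Non-print overhead = 708 × 0.71, so 502.68 s.
Total = 12258.5 + 502.68 = 12761.18 s = 3.54 hours.

3.54 hours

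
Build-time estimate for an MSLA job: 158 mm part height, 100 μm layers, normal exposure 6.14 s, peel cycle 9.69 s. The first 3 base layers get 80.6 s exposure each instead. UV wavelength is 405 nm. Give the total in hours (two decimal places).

7.01 hours

Layer count = ceil(158 / 0.1) = 1580.
Bottom layers: 3 × (80.6 + 9.69) → 270.87 s.
Regular layers = 1577 × (6.14 + 9.69) = 24963.91 s.
Total = 270.87 + 24963.91 = 25234.78 s = 7.01 hours.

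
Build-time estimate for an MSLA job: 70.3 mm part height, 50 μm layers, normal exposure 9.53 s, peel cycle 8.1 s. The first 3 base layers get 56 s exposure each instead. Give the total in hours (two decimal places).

6.92 hours

Layer count = ceil(70.3 / 0.05) = 1406.
Burn-in layers: 3 × (56 + 8.1) → 192.3 s.
Remaining layers = 1403 × (9.53 + 8.1) = 24734.89 s.
Sum: 192.3 + 24734.89 = 24927.19 s → 6.92 hours.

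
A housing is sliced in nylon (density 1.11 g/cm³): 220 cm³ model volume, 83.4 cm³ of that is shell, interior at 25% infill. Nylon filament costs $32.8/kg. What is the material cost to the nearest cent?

$4.28

Volume inside the shell = 220 − 83.4, so 136.6 cm³.
Deposited infill: 0.25 × 136.6 → 34.15 cm³.
Total extruded = 83.4 + 34.15 = 117.55 cm³.
Mass: 117.55 × 1.11 → 130.4805 g.
At $32.8/kg: 130.4805/1000 × 32.8 = $4.28.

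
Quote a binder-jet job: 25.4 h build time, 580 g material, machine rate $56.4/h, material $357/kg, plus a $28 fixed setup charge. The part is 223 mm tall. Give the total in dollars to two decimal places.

Machine-time cost: 56.4 × 25.4 → $1432.56.
Material charge = 357 × 580/1000 = $207.06.
Total = 1432.56 + 207.06 + 28 = $1667.62.

$1667.62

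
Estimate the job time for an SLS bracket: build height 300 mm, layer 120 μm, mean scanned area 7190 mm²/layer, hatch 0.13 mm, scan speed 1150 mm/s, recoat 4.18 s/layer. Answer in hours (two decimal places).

Layer count = ceil(300 / 0.12) = 2500.
Hatch length per layer = 7190 / 0.13, so 55307.7 mm.
Scan time per layer: 55307.7 / 1150 → 48.0937 s.
Per-layer time = 48.0937 + 4.18, so 52.2737 s.
Build time = 2500 × 52.2737 = 130684.25 s = 36.30 hours.

36.30 hours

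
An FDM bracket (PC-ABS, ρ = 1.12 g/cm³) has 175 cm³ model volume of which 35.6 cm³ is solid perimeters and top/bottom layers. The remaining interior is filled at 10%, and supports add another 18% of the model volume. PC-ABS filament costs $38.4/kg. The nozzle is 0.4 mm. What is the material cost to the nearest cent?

$3.49

Infill region = 175 − 35.6, so 139.4 cm³.
Infill deposited = 0.10 × 139.4, so 13.94 cm³.
Support: 0.18 × 175 → 31.5 cm³.
Deposited volume = 35.6 + 13.94 + 31.5 = 81.04 cm³.
Mass: 81.04 × 1.12 → 90.7648 g.
Cost = 90.7648 g / 1000 × $38.4/kg = $3.49.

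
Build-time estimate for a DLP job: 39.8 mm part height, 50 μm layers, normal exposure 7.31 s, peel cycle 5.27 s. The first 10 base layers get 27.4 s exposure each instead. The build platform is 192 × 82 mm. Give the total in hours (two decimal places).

2.84 hours

Layers = ⌈39.8/0.05⌉ = 796.
Bottom layers: 10 × (27.4 + 5.27) → 326.7 s.
Remaining layers = 786 × (7.31 + 5.27), so 9887.88 s.
Sum: 326.7 + 9887.88 = 10214.58 s → 2.84 hours.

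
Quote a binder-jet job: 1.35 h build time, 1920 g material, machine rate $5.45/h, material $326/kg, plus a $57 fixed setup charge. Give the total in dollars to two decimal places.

Time charge: 5.45 × 1.35 → $7.3575.
Material charge = 326 × 1920/1000, so $625.92.
Total = 7.3575 + 625.92 + 57 = 690.2775 ≈ $690.28.

$690.28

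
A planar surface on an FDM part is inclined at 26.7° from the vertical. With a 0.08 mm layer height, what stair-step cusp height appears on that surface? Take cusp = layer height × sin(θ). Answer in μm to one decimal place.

sin(26.7°) = 0.4493, so cusp = 0.08 × 0.4493 = 0.035944 mm → 35.9 μm.

35.9 μm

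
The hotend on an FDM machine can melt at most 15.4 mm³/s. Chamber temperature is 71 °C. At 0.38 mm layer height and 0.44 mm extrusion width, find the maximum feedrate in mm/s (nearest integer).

Bead cross-section: 0.38 × 0.44 → 0.1672 mm².
v_max = Q/A = 15.4/0.1672 = 92.11 mm/s → 92 mm/s.

92 mm/s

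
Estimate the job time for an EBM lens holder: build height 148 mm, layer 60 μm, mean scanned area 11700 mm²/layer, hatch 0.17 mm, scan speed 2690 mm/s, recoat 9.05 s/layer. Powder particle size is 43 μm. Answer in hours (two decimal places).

Layer count = ceil(148 / 0.06) = 2467.
Scan path per layer: 11700 / 0.17 → 68823.5 mm.
Beam time per layer: 68823.5 / 2690 → 25.5849 s.
Per-layer time = 25.5849 + 9.05 = 34.6349 s.
2467 layers × 34.6349 s/layer = 85444.2983 s, i.e. 23.73 hours.

23.73 hours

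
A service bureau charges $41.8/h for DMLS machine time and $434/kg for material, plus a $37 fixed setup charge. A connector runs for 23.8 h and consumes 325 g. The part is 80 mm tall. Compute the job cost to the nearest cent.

$1172.89

Machine cost = 41.8 × 23.8 = $994.84.
Material charge: 434 × 325/1000 → $141.05.
Adding setup: 994.84 + 141.05 + 37 → $1172.89.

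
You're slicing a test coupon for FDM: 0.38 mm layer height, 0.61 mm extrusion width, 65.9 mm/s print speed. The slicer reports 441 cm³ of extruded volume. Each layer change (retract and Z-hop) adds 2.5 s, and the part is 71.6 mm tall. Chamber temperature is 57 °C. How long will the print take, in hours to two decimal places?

8.15 hours

Line area = 0.38 × 0.61, so 0.2318 mm².
Path length: 441000 mm³ / 0.2318 mm² → 1902502.2 mm.
Time extruding = 1902502.2 / 65.9 = 28869.5 s.
Number of layers: 71.6 / 0.38 → 189 (rounded up).
Z-hop total = 189 × 2.5, so 472.5 s.
Total = 28869.5 + 472.5 = 29342 s = 8.15 hours.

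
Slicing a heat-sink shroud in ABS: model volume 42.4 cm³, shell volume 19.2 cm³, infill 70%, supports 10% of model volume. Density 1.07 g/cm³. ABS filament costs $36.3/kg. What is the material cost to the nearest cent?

$1.54

Volume inside the shell = 42.4 − 19.2, so 23.2 cm³.
Infill deposited = 0.70 × 23.2, so 16.24 cm³.
Support = 0.10 × 42.4 = 4.24 cm³.
Deposited volume = 19.2 + 16.24 + 4.24, so 39.68 cm³.
Mass: 39.68 × 1.07 → 42.4576 g.
Cost = 42.4576 g / 1000 × $36.3/kg = $1.54.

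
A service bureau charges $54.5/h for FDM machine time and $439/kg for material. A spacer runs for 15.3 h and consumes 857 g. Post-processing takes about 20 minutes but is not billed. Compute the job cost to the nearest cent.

Time charge = 54.5 × 15.3, so $833.85.
Material cost = 439 × 857/1000 = $376.223.
Total = 833.85 + 376.223 = 1210.073 ≈ $1210.07.

$1210.07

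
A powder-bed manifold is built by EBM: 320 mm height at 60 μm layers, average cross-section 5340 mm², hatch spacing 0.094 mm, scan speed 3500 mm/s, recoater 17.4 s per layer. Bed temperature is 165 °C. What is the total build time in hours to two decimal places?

49.83 hours

Layer count = ceil(320 / 0.06) = 5334.
Hatch length per layer = 5340 / 0.094, so 56808.5 mm.
Scan time per layer: 56808.5 / 3500 → 16.231 s.
Per-layer time = 16.231 + 17.4 = 33.631 s.
5334 layers × 33.631 s/layer = 179387.754 s, i.e. 49.83 hours.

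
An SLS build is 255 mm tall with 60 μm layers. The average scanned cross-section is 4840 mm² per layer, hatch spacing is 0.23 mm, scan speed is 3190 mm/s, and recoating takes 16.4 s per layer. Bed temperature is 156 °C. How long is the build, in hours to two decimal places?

Number of layers: 255 / 0.06 → 4250 (rounded up).
Scan path per layer: 4840 / 0.23 → 21043.5 mm.
Scan time per layer: 21043.5 / 3190 → 6.5967 s.
Time per layer = 6.5967 + 16.4 = 22.9967 s.
Total: 4250 × 22.9967 s = 97735.975 s → 27.15 hours.

27.15 hours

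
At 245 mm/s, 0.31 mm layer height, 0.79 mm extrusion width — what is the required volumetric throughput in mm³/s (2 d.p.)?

60.00

A: 0.31 × 0.79 → 0.2449 mm².
Volumetric flow = 245 × 0.2449 = 60.00 mm³/s.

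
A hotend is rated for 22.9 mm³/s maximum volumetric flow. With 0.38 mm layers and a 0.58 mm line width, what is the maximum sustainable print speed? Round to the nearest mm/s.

Bead cross-section: 0.38 × 0.58 → 0.2204 mm².
Max speed = 22.9 / 0.2204 = 103.90 ≈ 104 mm/s.

104 mm/s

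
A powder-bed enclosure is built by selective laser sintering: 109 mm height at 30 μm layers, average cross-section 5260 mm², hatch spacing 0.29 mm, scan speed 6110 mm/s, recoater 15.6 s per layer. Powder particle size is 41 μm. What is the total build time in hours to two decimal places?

Number of layers: 109 / 0.03 → 3634 (rounded up).
Hatch length per layer: 5260 / 0.29 → 18137.9 mm.
Laser time per layer = 18137.9 / 6110, so 2.9686 s.
Per-layer time = 2.9686 + 15.6 = 18.5686 s.
Total: 3634 × 18.5686 s = 67478.2924 s → 18.74 hours.

18.74 hours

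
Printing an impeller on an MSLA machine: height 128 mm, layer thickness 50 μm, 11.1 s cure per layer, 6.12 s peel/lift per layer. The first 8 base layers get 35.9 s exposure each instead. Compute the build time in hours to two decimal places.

Number of layers: 128 / 0.05 → 2560 (rounded up).
Bottom layers: 8 × (35.9 + 6.12) → 336.16 s.
Remaining layers: 2552 × (11.1 + 6.12) → 43945.44 s.
Sum: 336.16 + 43945.44 = 44281.6 s → 12.30 hours.

12.30 hours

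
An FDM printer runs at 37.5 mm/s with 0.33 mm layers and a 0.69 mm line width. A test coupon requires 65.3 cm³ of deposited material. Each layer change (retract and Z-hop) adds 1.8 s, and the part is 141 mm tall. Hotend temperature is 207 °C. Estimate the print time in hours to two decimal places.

2.34 hours

Bead cross-section = 0.33 × 0.69 = 0.2277 mm².
Total extruded path = 65300/0.2277 = 286780.9 mm.
Time extruding = 286780.9 / 37.5, so 7647.5 s.
Layers = ⌈141/0.33⌉ = 428.
Non-print overhead = 428 × 1.8 = 770.4 s.
Total = 7647.5 + 770.4 = 8417.9 s = 2.34 hours.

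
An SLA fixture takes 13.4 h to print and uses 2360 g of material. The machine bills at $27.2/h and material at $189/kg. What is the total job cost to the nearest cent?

$810.52

Machine cost = 27.2 × 13.4 = $364.48.
Feedstock cost = 189 × 2360/1000 = $446.04.
Job cost: 364.48 + 446.04 = $810.52.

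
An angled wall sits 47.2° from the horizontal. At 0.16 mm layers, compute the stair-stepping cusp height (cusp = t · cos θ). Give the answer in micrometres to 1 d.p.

108.7 μm

h_c = t·cos θ = 0.16 × 0.6794 = 0.108704 mm (108.7 μm).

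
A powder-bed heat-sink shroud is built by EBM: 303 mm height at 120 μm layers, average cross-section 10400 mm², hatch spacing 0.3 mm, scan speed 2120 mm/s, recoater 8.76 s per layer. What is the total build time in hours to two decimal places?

17.61 hours

Layer count = ceil(303 / 0.12) = 2525.
Hatch length per layer = 10400 / 0.3 = 34666.7 mm.
Scan time per layer = 34666.7 / 2120, so 16.3522 s.
Per-layer time = 16.3522 + 8.76 = 25.1122 s.
Total: 2525 × 25.1122 s = 63408.305 s → 17.61 hours.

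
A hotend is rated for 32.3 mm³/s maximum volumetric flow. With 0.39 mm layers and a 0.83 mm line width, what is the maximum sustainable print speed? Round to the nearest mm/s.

A = 0.39 × 0.83, so 0.3237 mm².
Max speed = 32.3 / 0.3237 = 99.78 ≈ 100 mm/s.

100 mm/s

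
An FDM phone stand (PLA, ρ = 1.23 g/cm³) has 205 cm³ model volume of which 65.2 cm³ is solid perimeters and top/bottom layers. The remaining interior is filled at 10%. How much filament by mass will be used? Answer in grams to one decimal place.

Infill region = 205 − 65.2 = 139.8 cm³.
Deposited infill: 0.10 × 139.8 → 13.98 cm³.
Total extruded = 65.2 + 13.98 = 79.18 cm³.
Mass: 79.18 × 1.23 → 97.3914 g.

97.4 g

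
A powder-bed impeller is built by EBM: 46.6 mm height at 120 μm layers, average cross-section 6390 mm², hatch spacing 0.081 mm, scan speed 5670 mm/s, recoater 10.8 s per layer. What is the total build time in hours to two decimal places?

2.67 hours

Number of layers: 46.6 / 0.12 → 389 (rounded up).
Hatch length per layer = 6390 / 0.081 = 78888.9 mm.
Scan time per layer = 78888.9 / 5670 = 13.9134 s.
Time per layer = 13.9134 + 10.8 = 24.7134 s.
389 layers × 24.7134 s/layer = 9613.5126 s, i.e. 2.67 hours.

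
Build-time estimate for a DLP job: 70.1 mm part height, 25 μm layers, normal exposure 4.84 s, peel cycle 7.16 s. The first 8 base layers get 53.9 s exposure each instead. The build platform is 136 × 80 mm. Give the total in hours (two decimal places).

Number of layers: 70.1 / 0.025 → 2804 (rounded up).
Base layers: 8 × (53.9 + 7.16) → 488.48 s.
Regular layers = 2796 × (4.84 + 7.16), so 33552 s.
Sum: 488.48 + 33552 = 34040.48 s → 9.46 hours.

9.46 hours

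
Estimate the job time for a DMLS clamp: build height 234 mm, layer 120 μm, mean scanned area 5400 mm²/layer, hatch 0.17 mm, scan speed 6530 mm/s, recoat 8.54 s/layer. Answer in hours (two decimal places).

Number of layers: 234 / 0.12 → 1950 (rounded up).
Scan path per layer = 5400 / 0.17 = 31764.7 mm.
Scan time per layer: 31764.7 / 6530 → 4.8644 s.
Time per layer: 4.8644 + 8.54 → 13.4044 s.
Build time = 1950 × 13.4044 = 26138.58 s = 7.26 hours.

7.26 hours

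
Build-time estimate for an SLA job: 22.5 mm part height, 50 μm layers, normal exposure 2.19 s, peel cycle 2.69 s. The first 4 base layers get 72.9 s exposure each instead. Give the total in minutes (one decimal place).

Number of layers: 22.5 / 0.05 → 450 (rounded up).
Burn-in layers = 4 × (72.9 + 2.69) = 302.36 s.
Remaining layers = 446 × (2.19 + 2.69) = 2176.48 s.
Sum: 302.36 + 2176.48 = 2478.84 s → 41.3 minutes.

41.3 minutes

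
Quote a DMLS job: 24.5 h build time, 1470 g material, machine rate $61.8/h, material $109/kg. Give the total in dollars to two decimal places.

Machine-time cost: 61.8 × 24.5 → $1514.10.
Material charge = 109 × 1470/1000 = $160.23.
Job cost: 1514.10 + 160.23 = $1674.33.

$1674.33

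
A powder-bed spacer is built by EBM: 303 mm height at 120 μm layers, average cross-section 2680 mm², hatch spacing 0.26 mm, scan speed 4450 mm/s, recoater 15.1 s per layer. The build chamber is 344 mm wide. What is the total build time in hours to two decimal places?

12.22 hours

Number of layers: 303 / 0.12 → 2525 (rounded up).
Per-layer scan distance = 2680 / 0.26, so 10307.7 mm.
Beam time per layer: 10307.7 / 4450 → 2.3163 s.
Time per layer: 2.3163 + 15.1 → 17.4163 s.
Total: 2525 × 17.4163 s = 43976.1575 s → 12.22 hours.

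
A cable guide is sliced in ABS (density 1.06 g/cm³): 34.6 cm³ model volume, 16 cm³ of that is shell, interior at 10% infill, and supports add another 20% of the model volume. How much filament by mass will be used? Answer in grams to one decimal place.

Interior volume: 34.6 − 16 → 18.6 cm³.
Infill deposited = 0.10 × 18.6, so 1.86 cm³.
Support = 0.20 × 34.6 = 6.92 cm³.
Deposited volume = 16 + 1.86 + 6.92, so 24.78 cm³.
Mass = 24.78 × 1.06 = 26.2668 g.

26.3 g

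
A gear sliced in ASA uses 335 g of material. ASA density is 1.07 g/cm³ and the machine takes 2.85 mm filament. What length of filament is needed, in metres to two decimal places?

Volume = 335 g / 1.07 g·cm⁻³ = 313.0841 cm³ = 313084.1 mm³.
Cross-section of 2.85 mm filament: π·(2.85/2)² = 6.3794 mm².
Length = 313084.1 / 6.3794 = 49077.36 mm = 49.08 m.

49.08 m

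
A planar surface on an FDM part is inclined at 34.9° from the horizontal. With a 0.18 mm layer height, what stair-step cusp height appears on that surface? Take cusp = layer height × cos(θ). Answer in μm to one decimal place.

cos(34.9°) = 0.8202, so cusp = 0.18 × 0.8202 = 0.147636 mm → 147.6 μm.

147.6 μm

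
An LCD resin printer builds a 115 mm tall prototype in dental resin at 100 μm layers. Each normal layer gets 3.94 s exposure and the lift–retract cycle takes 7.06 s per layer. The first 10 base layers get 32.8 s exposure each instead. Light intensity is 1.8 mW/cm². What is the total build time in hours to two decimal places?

3.59 hours

Layers = ⌈115/0.1⌉ = 1150.
Base layers = 10 × (32.8 + 7.06) = 398.6 s.
Normal layers = 1140 × (3.94 + 7.06) = 12540 s.
Sum: 398.6 + 12540 = 12938.6 s → 3.59 hours.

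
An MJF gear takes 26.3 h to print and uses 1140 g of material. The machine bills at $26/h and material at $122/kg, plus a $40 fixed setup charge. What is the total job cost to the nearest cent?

Machine-time cost = 26 × 26.3, so $683.80.
Feedstock cost: 122 × 1140/1000 → $139.08.
Adding setup: 683.80 + 139.08 + 40 → $862.88.

$862.88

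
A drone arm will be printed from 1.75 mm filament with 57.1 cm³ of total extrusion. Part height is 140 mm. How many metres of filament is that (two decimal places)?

23.74 m

Filament cross-section = π × (1.75/2)² = 2.4053 mm².
L = 57100 mm³ / 2.4053 mm² = 23739.24 mm, i.e. 23.74 m.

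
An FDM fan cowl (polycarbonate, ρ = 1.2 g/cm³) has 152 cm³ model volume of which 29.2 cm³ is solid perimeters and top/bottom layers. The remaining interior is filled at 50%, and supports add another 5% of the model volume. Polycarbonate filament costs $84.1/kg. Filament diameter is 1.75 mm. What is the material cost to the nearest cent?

Volume inside the shell = 152 − 29.2, so 122.8 cm³.
Deposited infill: 0.50 × 122.8 → 61.4 cm³.
Support = 0.05 × 152, so 7.6 cm³.
Total printed volume = 29.2 + 61.4 + 7.6 = 98.2 cm³.
Mass = 98.2 × 1.2 = 117.84 g.
At $84.1/kg: 117.84/1000 × 84.1 = $9.91.

$9.91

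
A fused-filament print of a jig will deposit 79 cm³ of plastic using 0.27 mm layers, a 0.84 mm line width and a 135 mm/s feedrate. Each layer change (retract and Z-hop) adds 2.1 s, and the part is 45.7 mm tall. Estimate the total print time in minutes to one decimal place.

49.0 minutes

Bead cross-section = 0.27 × 0.84, so 0.2268 mm².
Path length: 79000 mm³ / 0.2268 mm² → 348324.5 mm.
Extrusion time = 348324.5 / 135 = 2580.2 s.
Number of layers: 45.7 / 0.27 → 170 (rounded up).
Z-hop total = 170 × 2.1 = 357 s.
Total = 2580.2 + 357 = 2937.2 s = 49.0 minutes.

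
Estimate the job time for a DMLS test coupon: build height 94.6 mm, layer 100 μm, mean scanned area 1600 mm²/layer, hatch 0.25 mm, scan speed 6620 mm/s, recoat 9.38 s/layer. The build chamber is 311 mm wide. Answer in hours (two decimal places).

2.72 hours

Layers = ⌈94.6/0.1⌉ = 946.
Hatch length per layer = 1600 / 0.25, so 6400 mm.
Laser time per layer = 6400 / 6620, so 0.9668 s.
Time per layer = 0.9668 + 9.38, so 10.3468 s.
946 layers × 10.3468 s/layer = 9788.0728 s, i.e. 2.72 hours.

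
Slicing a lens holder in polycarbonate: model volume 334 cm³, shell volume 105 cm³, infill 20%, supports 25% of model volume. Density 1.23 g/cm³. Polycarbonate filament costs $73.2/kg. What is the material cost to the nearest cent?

$21.10

Volume inside the shell = 334 − 105 = 229 cm³.
Deposited infill = 0.20 × 229, so 45.8 cm³.
Support: 0.25 × 334 → 83.5 cm³.
Total extruded: 105 + 45.8 + 83.5 → 234.3 cm³.
Mass: 234.3 × 1.23 → 288.189 g.
At $73.2/kg: 288.189/1000 × 73.2 = $21.10.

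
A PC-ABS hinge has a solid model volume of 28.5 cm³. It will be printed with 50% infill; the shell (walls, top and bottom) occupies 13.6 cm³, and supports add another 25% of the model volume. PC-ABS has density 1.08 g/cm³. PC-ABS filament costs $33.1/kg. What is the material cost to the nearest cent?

Interior volume: 28.5 − 13.6 → 14.9 cm³.
Deposited infill = 0.50 × 14.9, so 7.45 cm³.
Support: 0.25 × 28.5 → 7.125 cm³.
Deposited volume: 13.6 + 7.45 + 7.125 → 28.175 cm³.
Mass = 28.175 × 1.08 = 30.429 g.
Cost = 30.429 g / 1000 × $33.1/kg = $1.01.

$1.01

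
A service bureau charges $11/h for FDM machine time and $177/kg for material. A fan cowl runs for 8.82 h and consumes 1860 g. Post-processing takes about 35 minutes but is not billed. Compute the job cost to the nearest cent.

$426.24

Machine cost = 11 × 8.82 = $97.02.
Material cost = 177 × 1860/1000 = $329.22.
Job cost: 97.02 + 329.22 = $426.24.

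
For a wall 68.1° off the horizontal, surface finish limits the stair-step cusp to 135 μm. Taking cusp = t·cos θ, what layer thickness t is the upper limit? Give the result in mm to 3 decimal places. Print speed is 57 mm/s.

0.362 mm

cos(68.1°) = 0.3730; t_max = 0.135/0.3730 = 0.362 mm.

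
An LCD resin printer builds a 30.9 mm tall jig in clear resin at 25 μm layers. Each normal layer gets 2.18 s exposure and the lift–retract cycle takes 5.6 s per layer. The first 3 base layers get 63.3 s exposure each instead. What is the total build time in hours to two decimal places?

2.72 hours

Layers = ⌈30.9/0.025⌉ = 1236.
Bottom layers = 3 × (63.3 + 5.6), so 206.7 s.
Remaining layers = 1233 × (2.18 + 5.6), so 9592.74 s.
Total = 206.7 + 9592.74 = 9799.44 s = 2.72 hours.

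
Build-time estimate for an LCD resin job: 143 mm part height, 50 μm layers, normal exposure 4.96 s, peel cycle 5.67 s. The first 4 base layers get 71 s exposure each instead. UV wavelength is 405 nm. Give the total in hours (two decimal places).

Layers = ⌈143/0.05⌉ = 2860.
Bottom layers = 4 × (71 + 5.67), so 306.68 s.
Normal layers: 2856 × (4.96 + 5.67) → 30359.28 s.
Sum: 306.68 + 30359.28 = 30665.96 s → 8.52 hours.

8.52 hours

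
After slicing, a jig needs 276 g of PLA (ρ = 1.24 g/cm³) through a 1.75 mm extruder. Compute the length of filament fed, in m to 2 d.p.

Volume = 276 g / 1.24 g·cm⁻³ = 222.5806 cm³ = 222580.6 mm³.
Cross-section of 1.75 mm filament: π·(1.75/2)² = 2.4053 mm².
Length = 222580.6 / 2.4053 = 92537.56 mm = 92.54 m.

92.54 m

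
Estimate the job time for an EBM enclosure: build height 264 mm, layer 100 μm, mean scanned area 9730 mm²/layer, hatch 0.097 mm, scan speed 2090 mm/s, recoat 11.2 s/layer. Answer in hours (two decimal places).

43.41 hours

Layers = ⌈264/0.1⌉ = 2640.
Hatch length per layer = 9730 / 0.097 = 100309.3 mm.
Beam time per layer = 100309.3 / 2090 = 47.9949 s.
Layer cycle = 47.9949 + 11.2 = 59.1949 s.
2640 layers × 59.1949 s/layer = 156274.536 s, i.e. 43.41 hours.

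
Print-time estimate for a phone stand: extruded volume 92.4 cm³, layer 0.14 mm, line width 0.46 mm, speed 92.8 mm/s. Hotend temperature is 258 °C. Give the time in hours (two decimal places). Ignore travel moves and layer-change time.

Bead cross-section: 0.14 × 0.46 → 0.0644 mm².
Toolpath length = 92.4 cm³ / 0.0644 mm² = 92400 / 0.0644 = 1434782.6 mm.
Extrusion time = 1434782.6 / 92.8, so 15461 s.
15461 s = 4.29 hours.

4.29 hours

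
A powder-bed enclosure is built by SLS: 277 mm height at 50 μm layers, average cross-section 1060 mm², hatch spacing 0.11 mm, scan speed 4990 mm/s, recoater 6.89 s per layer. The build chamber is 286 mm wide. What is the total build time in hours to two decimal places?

13.57 hours

Layers = ⌈277/0.05⌉ = 5540.
Scan path per layer: 1060 / 0.11 → 9636.4 mm.
Per-layer scan time: 9636.4 / 4990 → 1.9311 s.
Layer cycle = 1.9311 + 6.89, so 8.8211 s.
Build time = 5540 × 8.8211 = 48868.894 s = 13.57 hours.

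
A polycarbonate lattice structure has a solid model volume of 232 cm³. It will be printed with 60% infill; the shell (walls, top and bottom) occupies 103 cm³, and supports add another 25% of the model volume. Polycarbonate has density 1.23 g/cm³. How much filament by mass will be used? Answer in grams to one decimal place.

293.2 g

Infill region = 232 − 103, so 129 cm³.
Infill volume: 0.60 × 129 → 77.4 cm³.
Support: 0.25 × 232 → 58 cm³.
Deposited volume = 103 + 77.4 + 58, so 238.4 cm³.
Mass = 238.4 × 1.23 = 293.232 g.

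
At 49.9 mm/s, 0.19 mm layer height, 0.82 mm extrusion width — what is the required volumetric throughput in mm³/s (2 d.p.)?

7.77

Bead cross-section: 0.19 × 0.82 → 0.1558 mm².
Q = v·A = 49.9 × 0.1558 = 7.77 mm³/s.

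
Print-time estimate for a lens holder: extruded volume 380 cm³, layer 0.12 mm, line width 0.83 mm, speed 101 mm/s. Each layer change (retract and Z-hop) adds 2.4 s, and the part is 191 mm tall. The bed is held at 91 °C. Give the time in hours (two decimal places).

11.55 hours

Extrusion cross-section: 0.12 × 0.83 → 0.0996 mm².
Total extruded path = 380000/0.0996 = 3815261 mm.
Extrusion time = 3815261 / 101 = 37774.9 s.
Layers = ⌈191/0.12⌉ = 1592.
Z-hop total = 1592 × 2.4, so 3820.8 s.
Total = 37774.9 + 3820.8 = 41595.7 s = 11.55 hours.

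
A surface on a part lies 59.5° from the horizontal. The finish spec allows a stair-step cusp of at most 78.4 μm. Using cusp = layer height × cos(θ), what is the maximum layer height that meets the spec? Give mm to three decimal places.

cos(59.5°) = 0.5075; t_max = 0.0784/0.5075 = 0.154 mm.

0.154 mm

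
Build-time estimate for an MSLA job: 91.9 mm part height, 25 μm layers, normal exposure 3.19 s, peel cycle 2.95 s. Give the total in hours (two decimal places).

Layer count = ceil(91.9 / 0.025) = 3676.
Each layer takes = 3.19 + 2.95, so 6.14 s.
Total = 3676 × 6.14 = 22570.64 s = 6.27 hours.

6.27 hours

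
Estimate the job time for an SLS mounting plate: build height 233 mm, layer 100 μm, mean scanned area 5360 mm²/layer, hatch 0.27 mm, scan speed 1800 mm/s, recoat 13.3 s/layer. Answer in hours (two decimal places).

15.75 hours

Layer count = ceil(233 / 0.1) = 2330.
Per-layer scan distance = 5360 / 0.27, so 19851.9 mm.
Laser time per layer: 19851.9 / 1800 → 11.0288 s.
Per-layer time = 11.0288 + 13.3 = 24.3288 s.
Build time = 2330 × 24.3288 = 56686.104 s = 15.75 hours.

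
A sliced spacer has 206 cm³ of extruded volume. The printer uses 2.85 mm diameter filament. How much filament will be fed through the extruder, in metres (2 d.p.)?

32.29 m

Cross-section of 2.85 mm filament: π·(2.85/2)² = 6.3794 mm².
Length = 206 cm³ / 6.3794 mm² = 206000 / 6.3794 = 32291.44 mm = 32.29 m.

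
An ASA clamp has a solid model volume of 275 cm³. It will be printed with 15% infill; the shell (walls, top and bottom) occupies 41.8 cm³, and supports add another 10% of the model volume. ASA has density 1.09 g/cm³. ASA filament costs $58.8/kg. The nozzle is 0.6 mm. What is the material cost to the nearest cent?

$6.68

Infill region = 275 − 41.8 = 233.2 cm³.
Deposited infill = 0.15 × 233.2, so 34.98 cm³.
Support: 0.10 × 275 → 27.5 cm³.
Deposited volume: 41.8 + 34.98 + 27.5 → 104.28 cm³.
Mass: 104.28 × 1.09 → 113.6652 g.
Cost = 113.6652 g / 1000 × $58.8/kg = $6.68.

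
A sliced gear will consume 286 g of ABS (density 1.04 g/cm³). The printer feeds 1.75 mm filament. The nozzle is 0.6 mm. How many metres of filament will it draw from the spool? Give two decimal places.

114.33 m

Extruded volume: 286/1.04 = 275 cm³ (275000 mm³).
A = π r² = π × 0.875² = 2.4053 mm².
L = V/A = 275000/2.4053 = 114330.85 mm → 114.33 m.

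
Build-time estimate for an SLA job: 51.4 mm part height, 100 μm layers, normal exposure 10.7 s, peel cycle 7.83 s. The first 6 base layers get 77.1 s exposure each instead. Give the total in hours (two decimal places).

Layers = ⌈51.4/0.1⌉ = 514.
Bottom layers = 6 × (77.1 + 7.83), so 509.58 s.
Normal layers: 508 × (10.7 + 7.83) → 9413.24 s.
Sum: 509.58 + 9413.24 = 9922.82 s → 2.76 hours.

2.76 hours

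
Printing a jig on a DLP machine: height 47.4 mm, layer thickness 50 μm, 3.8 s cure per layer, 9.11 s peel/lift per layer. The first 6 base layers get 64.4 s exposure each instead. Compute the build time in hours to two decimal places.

3.50 hours

Layer count = ceil(47.4 / 0.05) = 948.
Bottom layers = 6 × (64.4 + 9.11), so 441.06 s.
Remaining layers = 942 × (3.8 + 9.11), so 12161.22 s.
Total = 441.06 + 12161.22 = 12602.28 s = 3.50 hours.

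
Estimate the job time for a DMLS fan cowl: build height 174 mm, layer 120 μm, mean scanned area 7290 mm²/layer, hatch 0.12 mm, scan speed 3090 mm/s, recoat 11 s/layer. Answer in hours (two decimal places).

12.35 hours

Layer count = ceil(174 / 0.12) = 1450.
Scan path per layer: 7290 / 0.12 → 60750 mm.
Scan time per layer: 60750 / 3090 → 19.6602 s.
Per-layer time = 19.6602 + 11, so 30.6602 s.
Build time = 1450 × 30.6602 = 44457.29 s = 12.35 hours.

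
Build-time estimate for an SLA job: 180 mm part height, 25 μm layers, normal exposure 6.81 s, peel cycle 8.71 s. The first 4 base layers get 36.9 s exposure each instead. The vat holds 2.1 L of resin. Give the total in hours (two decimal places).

Layers = ⌈180/0.025⌉ = 7200.
Bottom layers: 4 × (36.9 + 8.71) → 182.44 s.
Normal layers = 7196 × (6.81 + 8.71) = 111681.92 s.
Sum: 182.44 + 111681.92 = 111864.36 s → 31.07 hours.

31.07 hours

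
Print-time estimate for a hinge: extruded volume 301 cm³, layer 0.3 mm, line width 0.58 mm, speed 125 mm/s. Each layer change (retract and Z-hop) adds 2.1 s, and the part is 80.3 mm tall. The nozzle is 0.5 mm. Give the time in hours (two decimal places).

Bead cross-section: 0.3 × 0.58 → 0.174 mm².
Path length: 301000 mm³ / 0.174 mm² → 1729885.1 mm.
Time extruding: 1729885.1 / 125 → 13839.1 s.
Number of layers: 80.3 / 0.3 → 268 (rounded up).
Layer-change overhead = 268 × 2.1, so 562.8 s.
Altogether 13839.1 + 562.8 = 14401.9 s, i.e. 4.00 hours.

4.00 hours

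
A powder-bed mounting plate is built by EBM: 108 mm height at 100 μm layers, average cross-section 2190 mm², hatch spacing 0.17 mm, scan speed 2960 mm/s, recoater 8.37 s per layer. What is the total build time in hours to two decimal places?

Layer count = ceil(108 / 0.1) = 1080.
Per-layer scan distance = 2190 / 0.17, so 12882.4 mm.
Per-layer scan time: 12882.4 / 2960 → 4.3522 s.
Layer cycle = 4.3522 + 8.37, so 12.7222 s.
Build time = 1080 × 12.7222 = 13739.976 s = 3.82 hours.

3.82 hours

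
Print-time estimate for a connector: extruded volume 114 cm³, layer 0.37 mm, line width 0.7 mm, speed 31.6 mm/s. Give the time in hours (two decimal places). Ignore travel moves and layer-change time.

Line area: 0.37 × 0.7 → 0.259 mm².
Total extruded path = 114000/0.259 = 440154.4 mm.
Print-move time: 440154.4 / 31.6 → 13928.9 s.
That's 13928.9 s → 3.87 hours.

3.87 hours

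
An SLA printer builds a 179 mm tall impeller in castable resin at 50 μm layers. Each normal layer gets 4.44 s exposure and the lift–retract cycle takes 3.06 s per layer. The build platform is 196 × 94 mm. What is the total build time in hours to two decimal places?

7.46 hours

Layer count = ceil(179 / 0.05) = 3580.
Per-layer time = 4.44 + 3.06 = 7.5 s.
Build time: 3580 × 7.5 s = 26850 s, i.e. 7.46 hours.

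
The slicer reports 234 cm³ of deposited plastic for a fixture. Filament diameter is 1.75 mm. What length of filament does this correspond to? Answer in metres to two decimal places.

97.29 m

Cross-section of 1.75 mm filament: π·(1.75/2)² = 2.4053 mm².
Length = 234 cm³ / 2.4053 mm² = 234000 / 2.4053 = 97285.16 mm = 97.29 m.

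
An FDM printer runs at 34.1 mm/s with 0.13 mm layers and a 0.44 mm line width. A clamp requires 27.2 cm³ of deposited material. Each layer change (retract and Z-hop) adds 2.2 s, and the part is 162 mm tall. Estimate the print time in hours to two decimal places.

4.64 hours

Line area: 0.13 × 0.44 → 0.0572 mm².
Path length: 27200 mm³ / 0.0572 mm² → 475524.5 mm.
Time extruding = 475524.5 / 34.1, so 13945 s.
Number of layers: 162 / 0.13 → 1247 (rounded up).
Non-print overhead = 1247 × 2.2, so 2743.4 s.
Total = 13945 + 2743.4 = 16688.4 s = 4.64 hours.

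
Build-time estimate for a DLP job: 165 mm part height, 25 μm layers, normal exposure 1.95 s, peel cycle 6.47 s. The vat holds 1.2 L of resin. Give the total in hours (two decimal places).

Number of layers: 165 / 0.025 → 6600 (rounded up).
Cycle time = 1.95 + 6.47 = 8.42 s.
Build time: 6600 × 8.42 s = 55572 s, i.e. 15.44 hours.

15.44 hours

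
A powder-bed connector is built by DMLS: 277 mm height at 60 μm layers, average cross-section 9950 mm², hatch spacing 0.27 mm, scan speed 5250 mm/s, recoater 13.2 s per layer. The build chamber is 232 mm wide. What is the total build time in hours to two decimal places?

Layers = ⌈277/0.06⌉ = 4617.
Per-layer scan distance = 9950 / 0.27 = 36851.9 mm.
Per-layer scan time = 36851.9 / 5250, so 7.0194 s.
Per-layer time: 7.0194 + 13.2 → 20.2194 s.
4617 layers × 20.2194 s/layer = 93352.9698 s, i.e. 25.93 hours.

25.93 hours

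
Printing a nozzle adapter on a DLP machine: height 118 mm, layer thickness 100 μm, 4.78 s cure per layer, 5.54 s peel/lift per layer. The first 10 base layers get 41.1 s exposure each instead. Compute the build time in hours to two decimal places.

Number of layers: 118 / 0.1 → 1180 (rounded up).
Base layers: 10 × (41.1 + 5.54) → 466.4 s.
Normal layers = 1170 × (4.78 + 5.54) = 12074.4 s.
Total = 466.4 + 12074.4 = 12540.8 s = 3.48 hours.

3.48 hours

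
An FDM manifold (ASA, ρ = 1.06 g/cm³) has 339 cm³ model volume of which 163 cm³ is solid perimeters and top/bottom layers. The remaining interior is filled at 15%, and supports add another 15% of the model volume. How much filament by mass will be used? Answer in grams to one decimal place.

254.7 g

Interior volume: 339 − 163 → 176 cm³.
Deposited infill: 0.15 × 176 → 26.4 cm³.
Support: 0.15 × 339 → 50.85 cm³.
Total extruded: 163 + 26.4 + 50.85 → 240.25 cm³.
Mass = 240.25 × 1.06, so 254.665 g.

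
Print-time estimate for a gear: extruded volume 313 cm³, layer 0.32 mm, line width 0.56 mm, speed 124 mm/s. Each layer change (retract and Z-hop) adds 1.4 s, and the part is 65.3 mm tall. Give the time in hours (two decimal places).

3.99 hours

Line area = 0.32 × 0.56 = 0.1792 mm².
Total extruded path = 313000/0.1792 = 1746651.8 mm.
Extrusion time: 1746651.8 / 124 → 14085.9 s.
Layers = ⌈65.3/0.32⌉ = 205.
Layer-change overhead = 205 × 1.4, so 287 s.
Altogether 14085.9 + 287 = 14372.9 s, i.e. 3.99 hours.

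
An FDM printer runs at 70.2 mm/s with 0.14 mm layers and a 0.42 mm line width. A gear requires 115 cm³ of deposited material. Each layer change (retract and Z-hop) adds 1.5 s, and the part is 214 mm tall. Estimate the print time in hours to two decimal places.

Extrusion cross-section: 0.14 × 0.42 → 0.0588 mm².
Path length: 115000 mm³ / 0.0588 mm² → 1955782.3 mm.
Print-move time = 1955782.3 / 70.2 = 27860.1 s.
Number of layers: 214 / 0.14 → 1529 (rounded up).
Non-print overhead = 1529 × 1.5 = 2293.5 s.
Altogether 27860.1 + 2293.5 = 30153.6 s, i.e. 8.38 hours.

8.38 hours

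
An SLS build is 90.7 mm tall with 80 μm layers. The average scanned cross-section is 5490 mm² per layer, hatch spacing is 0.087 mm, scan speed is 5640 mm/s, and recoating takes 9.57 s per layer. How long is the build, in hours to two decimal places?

Number of layers: 90.7 / 0.08 → 1134 (rounded up).
Scan path per layer = 5490 / 0.087, so 63103.4 mm.
Scan time per layer: 63103.4 / 5640 → 11.1885 s.
Time per layer: 11.1885 + 9.57 → 20.7585 s.
Build time = 1134 × 20.7585 = 23540.139 s = 6.54 hours.

6.54 hours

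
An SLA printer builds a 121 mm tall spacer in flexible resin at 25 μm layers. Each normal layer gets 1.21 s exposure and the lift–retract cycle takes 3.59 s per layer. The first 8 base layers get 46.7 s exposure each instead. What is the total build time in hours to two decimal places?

Layers = ⌈121/0.025⌉ = 4840.
Base layers: 8 × (46.7 + 3.59) → 402.32 s.
Remaining layers: 4832 × (1.21 + 3.59) → 23193.6 s.
Sum: 402.32 + 23193.6 = 23595.92 s → 6.55 hours.

6.55 hours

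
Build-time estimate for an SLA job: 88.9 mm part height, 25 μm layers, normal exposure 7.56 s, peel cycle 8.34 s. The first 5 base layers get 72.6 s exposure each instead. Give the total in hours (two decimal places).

Layer count = ceil(88.9 / 0.025) = 3556.
Base layers: 5 × (72.6 + 8.34) → 404.7 s.
Normal layers = 3551 × (7.56 + 8.34) = 56460.9 s.
Total = 404.7 + 56460.9 = 56865.6 s = 15.80 hours.

15.80 hours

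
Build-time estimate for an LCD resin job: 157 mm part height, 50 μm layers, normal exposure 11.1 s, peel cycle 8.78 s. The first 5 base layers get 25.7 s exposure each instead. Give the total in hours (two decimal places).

Layer count = ceil(157 / 0.05) = 3140.
Burn-in layers = 5 × (25.7 + 8.78) = 172.4 s.
Normal layers: 3135 × (11.1 + 8.78) → 62323.8 s.
Sum: 172.4 + 62323.8 = 62496.2 s → 17.36 hours.

17.36 hours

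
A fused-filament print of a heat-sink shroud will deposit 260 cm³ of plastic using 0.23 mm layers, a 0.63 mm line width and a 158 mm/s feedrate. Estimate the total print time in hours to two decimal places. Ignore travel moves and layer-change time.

Line area = 0.23 × 0.63 = 0.1449 mm².
Total extruded path = 260000/0.1449 = 1794340.9 mm.
Print-move time = 1794340.9 / 158, so 11356.6 s.
In the requested units: 11356.6 s = 3.15 hours.

3.15 hours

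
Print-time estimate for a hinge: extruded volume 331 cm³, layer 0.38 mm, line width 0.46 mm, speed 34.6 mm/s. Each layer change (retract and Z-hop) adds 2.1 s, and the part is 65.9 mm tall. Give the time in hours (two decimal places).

Extrusion cross-section: 0.38 × 0.46 → 0.1748 mm².
Toolpath length = 331 cm³ / 0.1748 mm² = 331000 / 0.1748 = 1893592.7 mm.
Extrusion time = 1893592.7 / 34.6 = 54728.1 s.
Layers = ⌈65.9/0.38⌉ = 174.
Non-print overhead = 174 × 2.1 = 365.4 s.
Altogether 54728.1 + 365.4 = 55093.5 s, i.e. 15.30 hours.

15.30 hours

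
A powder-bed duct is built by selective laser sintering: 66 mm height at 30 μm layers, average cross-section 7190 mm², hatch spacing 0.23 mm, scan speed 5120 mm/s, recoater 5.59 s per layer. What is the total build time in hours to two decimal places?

7.15 hours

Layer count = ceil(66 / 0.03) = 2200.
Scan path per layer = 7190 / 0.23, so 31260.9 mm.
Laser time per layer = 31260.9 / 5120 = 6.1056 s.
Time per layer = 6.1056 + 5.59, so 11.6956 s.
Total: 2200 × 11.6956 s = 25730.32 s → 7.15 hours.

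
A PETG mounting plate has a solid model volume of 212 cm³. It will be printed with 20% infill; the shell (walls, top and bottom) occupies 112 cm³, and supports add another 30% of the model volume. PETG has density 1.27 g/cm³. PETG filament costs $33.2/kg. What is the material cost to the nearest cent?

$8.25

Volume inside the shell: 212 − 112 → 100 cm³.
Infill volume = 0.20 × 100, so 20 cm³.
Support = 0.30 × 212 = 63.6 cm³.
Total printed volume = 112 + 20 + 63.6, so 195.6 cm³.
Mass = 195.6 × 1.27, so 248.412 g.
Cost = 248.412 g / 1000 × $33.2/kg = $8.25.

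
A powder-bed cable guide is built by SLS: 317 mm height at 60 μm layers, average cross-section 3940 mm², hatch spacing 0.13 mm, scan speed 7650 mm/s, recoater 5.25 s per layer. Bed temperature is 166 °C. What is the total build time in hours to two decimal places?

Layers = ⌈317/0.06⌉ = 5284.
Per-layer scan distance = 3940 / 0.13, so 30307.7 mm.
Scan time per layer = 30307.7 / 7650 = 3.9618 s.
Per-layer time = 3.9618 + 5.25, so 9.2118 s.
Total: 5284 × 9.2118 s = 48675.1512 s → 13.52 hours.

13.52 hours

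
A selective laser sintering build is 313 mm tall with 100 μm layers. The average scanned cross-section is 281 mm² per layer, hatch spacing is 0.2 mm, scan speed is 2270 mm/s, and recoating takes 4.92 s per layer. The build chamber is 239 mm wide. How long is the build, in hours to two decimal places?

Layer count = ceil(313 / 0.1) = 3130.
Hatch length per layer: 281 / 0.2 → 1405 mm.
Laser time per layer: 1405 / 2270 → 0.6189 s.
Per-layer time = 0.6189 + 4.92, so 5.5389 s.
Build time = 3130 × 5.5389 = 17336.757 s = 4.82 hours.

4.82 hours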